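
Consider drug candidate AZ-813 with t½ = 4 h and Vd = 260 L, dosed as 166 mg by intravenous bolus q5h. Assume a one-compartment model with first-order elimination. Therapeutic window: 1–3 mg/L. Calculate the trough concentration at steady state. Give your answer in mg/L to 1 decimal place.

Over one 5-h interval, 5/4 ≈ 1.25 half-lives elapse, leaving f ≈ 0.4204 of each dose.
Accumulation ratio R = 1/(1 − f) ≈ 1/0.5796 ≈ 1.7253.
Single-dose peak C₀ = D/Vd = 166/260 ≈ 0.638 mg/L.
Steady-state peak Cmax,ss = C₀·R ≈ 0.638 × 1.7253 ≈ 1.101 mg/L.
Steady-state trough Cmin,ss = Cmax,ss·f ≈ 1.101 × 0.4204 ≈ 0.463 mg/L.
Trough 0.5 mg/L vs MEC 1 mg/L: subtherapeutic.

0.5 mg/L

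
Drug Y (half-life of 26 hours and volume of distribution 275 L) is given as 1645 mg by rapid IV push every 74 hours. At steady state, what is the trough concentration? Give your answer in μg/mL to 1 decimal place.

τ/t½ = 74/26 ≈ 2.8462, so fraction remaining f = (1/2)^(74/26) ≈ 0.1391.
Accumulation ratio R = 1/(1 − f) ≈ 1/0.8609 ≈ 1.1616.
Each bolus raises the concentration by D/Vd = 1645/275 ≈ 5.982 μg/mL.
Steady-state peak Cmax,ss = C₀·R ≈ 5.982 × 1.1616 ≈ 6.949 μg/mL.
One interval later, Cmin,ss = Cmax,ss·e^(−kτ) ≈ 6.949 × 0.1391 ≈ 0.967 μg/mL.

1.0 μg/mL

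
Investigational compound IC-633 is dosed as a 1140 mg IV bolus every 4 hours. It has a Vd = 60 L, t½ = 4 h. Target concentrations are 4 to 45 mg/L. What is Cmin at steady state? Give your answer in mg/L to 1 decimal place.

The dosing interval is 1 half-life, so f = 2^(−1) = 0.5.
At steady state, R = 1/(1 − 0.5) = 2/1.
Single-dose peak C₀ = D/Vd = 1140/60 = 19 mg/L.
Steady-state peak Cmax,ss = C₀·R = 19 × 2/1 ≈ 38.000 mg/L.
Steady-state trough Cmin,ss = Cmax,ss·f ≈ 38.000 × 0.5 ≈ 19.000 mg/L.
Trough 19.0 mg/L vs MEC 4 mg/L: adequate.

19.0 mg/L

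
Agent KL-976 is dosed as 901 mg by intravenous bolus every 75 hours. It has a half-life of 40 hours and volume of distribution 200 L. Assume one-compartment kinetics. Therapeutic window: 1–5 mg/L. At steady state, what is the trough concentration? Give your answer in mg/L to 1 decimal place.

1.7 mg/L

k = ln2/t½ = ln2/40 ≈ 0.017329 h⁻¹; fraction remaining f = e^(−kτ) = e^(−0.017329×75) ≈ 0.2726.
Each bolus raises the concentration by D/Vd = 901/200 ≈ 4.505 mg/L.
Steady-state trough Cmin,ss = C₀·f/(1−f) ≈ 4.505 × 0.2726/0.7274 ≈ 1.688 mg/L.
Trough 1.7 mg/L vs MEC 1 mg/L: adequate.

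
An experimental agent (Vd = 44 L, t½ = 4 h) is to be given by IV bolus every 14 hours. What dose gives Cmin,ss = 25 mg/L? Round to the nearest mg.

τ/t½ = 14/4 ≈ 3.5, so f = (1/2)^(14/4) ≈ 0.088388.
Cmin,ss = (D/Vd)·f/(1−f), so D = Cmin,ss·Vd·(1−f)/f.
D = 25 × 44 × (1−f)/f ≈ 25 × 44 × 10.31375 ≈ 11345.12 mg.

11345 mg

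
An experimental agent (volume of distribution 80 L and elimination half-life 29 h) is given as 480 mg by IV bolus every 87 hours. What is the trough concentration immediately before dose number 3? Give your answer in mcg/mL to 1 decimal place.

f = (1/2)^(τ/t½) = (1/2)^(87/29) ≈ 0.1250.
C₀ = D/Vd = 480/80 ≈ 6.000 mcg/mL.
Before the 3rd dose, 2 doses have been given. Superposition: Cmin = C₀·(f + f²).
≈ 6.000 × (0.1250 + 0.0156) ≈ 6.000 × 0.1406 ≈ 0.844 mcg/mL.

0.8 mcg/mL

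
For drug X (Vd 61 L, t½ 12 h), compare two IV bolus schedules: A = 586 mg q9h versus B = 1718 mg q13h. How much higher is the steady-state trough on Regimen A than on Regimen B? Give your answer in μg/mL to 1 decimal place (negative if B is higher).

Regimen A: f = (1/2)^(9/12) ≈ 0.5946; Cmin,ss = (586/61)·f/(1−f) ≈ 14.090 μg/mL.
Regimen B: f = (1/2)^(13/12) ≈ 0.4719; Cmin,ss = (1718/61)·f/(1−f) ≈ 25.167 μg/mL.
Difference ≈ 14.090 − 25.167 ≈ -11.077 μg/mL.

-11.1 μg/mL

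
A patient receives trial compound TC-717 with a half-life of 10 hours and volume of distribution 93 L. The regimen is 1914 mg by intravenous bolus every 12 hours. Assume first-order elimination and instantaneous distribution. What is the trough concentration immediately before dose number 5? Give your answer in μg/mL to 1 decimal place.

f = (1/2)^(τ/t½) = (1/2)^(12/10) ≈ 0.4353.
C₀ = D/Vd = 1914/93 ≈ 20.581 μg/mL.
Before the 5th dose, 4 doses have been given. Superposition: Cmin = C₀·(f + f² + … + f^4).
≈ 20.581 × (0.4353 + 0.1895 + 0.0825 + 0.0359) ≈ 20.581 × 0.7432 ≈ 15.296 μg/mL.

15.3 μg/mL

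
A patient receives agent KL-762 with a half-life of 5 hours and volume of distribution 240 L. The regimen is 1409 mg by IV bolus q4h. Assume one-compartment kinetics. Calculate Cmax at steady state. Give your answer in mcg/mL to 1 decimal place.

13.8 mcg/mL

τ/t½ = 4/5 ≈ 0.8, so fraction remaining f = (1/2)^(4/5) ≈ 0.5743.
At steady state, accumulation factor R = 1/(1 − e^(−kτ)) ≈ 2.3491.
Single-dose peak C₀ = D/Vd = 1409/240 ≈ 5.871 mcg/mL.
Steady-state peak Cmax,ss = C₀·R ≈ 5.871 × 2.3491 ≈ 13.792 mcg/mL.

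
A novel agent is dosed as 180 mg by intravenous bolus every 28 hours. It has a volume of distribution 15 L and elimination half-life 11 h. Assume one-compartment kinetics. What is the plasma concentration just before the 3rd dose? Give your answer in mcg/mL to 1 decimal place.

f = (1/2)^(τ/t½) = (1/2)^(28/11) ≈ 0.1713.
C₀ = D/Vd = 180/15 ≈ 12.000 mcg/mL.
Before the 3rd dose, 2 doses have been given. Superposition: Cmin = C₀·(f + f²).
≈ 12.000 × (0.1713 + 0.0293) ≈ 12.000 × 0.2006 ≈ 2.407 mcg/mL.

2.4 mcg/mL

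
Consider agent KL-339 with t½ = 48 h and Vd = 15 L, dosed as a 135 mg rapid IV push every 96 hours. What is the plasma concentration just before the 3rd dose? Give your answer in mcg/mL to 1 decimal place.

f = (1/2)^(τ/t½) = (1/2)^(96/48) ≈ 0.2500.
C₀ = D/Vd = 135/15 ≈ 9.000 mcg/mL.
Before the 3rd dose, 2 doses have been given. Superposition: Cmin = C₀·(f + f²).
≈ 9.000 × (0.2500 + 0.0625) ≈ 9.000 × 0.3125 ≈ 2.812 mcg/mL.

2.8 mcg/mL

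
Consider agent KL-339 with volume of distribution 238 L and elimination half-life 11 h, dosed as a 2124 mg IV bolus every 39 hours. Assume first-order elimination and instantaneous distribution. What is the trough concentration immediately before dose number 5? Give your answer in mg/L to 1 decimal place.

f = (1/2)^(τ/t½) = (1/2)^(39/11) ≈ 0.0856.
C₀ = D/Vd = 2124/238 ≈ 8.924 mg/L.
Before the 5th dose, 4 doses have been given. Superposition: Cmin = C₀·(f + f² + … + f^4).
≈ 8.924 × (0.0856 + 0.0073 + 0.0006 + 0.0001) ≈ 8.924 × 0.0936 ≈ 0.835 mg/L.

0.8 mg/L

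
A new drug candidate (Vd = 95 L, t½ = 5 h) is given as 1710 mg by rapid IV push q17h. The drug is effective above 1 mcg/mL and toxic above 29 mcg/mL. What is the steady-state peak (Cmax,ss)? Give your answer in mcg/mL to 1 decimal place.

Over one 17-h interval, 17/5 ≈ 3.4 half-lives elapse, leaving f ≈ 0.0947 of each dose.
At steady state, accumulation factor R = 1/(1 − e^(−kτ)) ≈ 1.1046.
Each bolus raises the concentration by D/Vd = 1710/95 ≈ 18.000 mcg/mL.
Steady-state peak Cmax,ss = C₀·R ≈ 18.000 × 1.1046 ≈ 19.883 mcg/mL.
Peak 19.9 mcg/mL vs MTC 29 mcg/mL: below toxic threshold.

19.9 mcg/mL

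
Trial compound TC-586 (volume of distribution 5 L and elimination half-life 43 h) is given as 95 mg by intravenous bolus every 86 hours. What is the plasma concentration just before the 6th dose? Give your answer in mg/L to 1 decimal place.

f = (1/2)^(τ/t½) = (1/2)^(86/43) ≈ 0.2500.
C₀ = D/Vd = 95/5 ≈ 19.000 mg/L.
Before the 6th dose, 5 doses have been given. Superposition: Cmin = C₀·(f + f² + … + f^5).
≈ 19.000 × (0.2500 + 0.0625 + 0.0156 + 0.0039 + 0.0010) ≈ 19.000 × 0.3330 ≈ 6.327 mg/L.

6.3 mg/L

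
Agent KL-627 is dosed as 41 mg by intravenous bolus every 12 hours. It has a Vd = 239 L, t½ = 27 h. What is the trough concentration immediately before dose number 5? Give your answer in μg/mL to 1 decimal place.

0.3 μg/mL

f = (1/2)^(τ/t½) = (1/2)^(12/27) ≈ 0.7349.
C₀ = D/Vd = 41/239 ≈ 0.172 μg/mL.
Before the 5th dose, 4 doses have been given. Superposition: Cmin = C₀·(f + f² + … + f^4).
≈ 0.172 × (0.7349 + 0.5401 + 0.3969 + 0.2917) ≈ 0.172 × 1.9636 ≈ 0.338 μg/mL.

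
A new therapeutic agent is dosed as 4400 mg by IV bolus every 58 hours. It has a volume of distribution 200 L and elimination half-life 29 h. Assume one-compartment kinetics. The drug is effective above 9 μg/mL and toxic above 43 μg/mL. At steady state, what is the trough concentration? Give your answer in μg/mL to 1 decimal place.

τ = 58 h = 2 half-lives, so f = (1/2)^2 = 0.25.
At steady state, R = 1/(1 − 0.25) = 4/3.
Single-dose peak C₀ = D/Vd = 4400/200 = 22 μg/mL.
Steady-state peak Cmax,ss = C₀·R = 22 × 4/3 ≈ 29.333 μg/mL.
Steady-state trough Cmin,ss = Cmax,ss·f ≈ 29.333 × 0.25 ≈ 7.333 μg/mL.
Trough 7.3 μg/mL vs MEC 9 μg/mL: subtherapeutic.

7.3 μg/mL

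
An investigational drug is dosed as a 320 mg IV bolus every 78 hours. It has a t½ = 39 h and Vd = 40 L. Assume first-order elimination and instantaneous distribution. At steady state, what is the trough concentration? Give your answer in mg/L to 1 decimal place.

The dosing interval is 2 half-lives, so f = 2^(−2) = 0.25.
At steady state, R = 1/(1 − 0.25) = 4/3.
Single-dose peak C₀ = D/Vd = 320/40 = 8 mg/L.
Steady-state peak Cmax,ss = C₀·R = 8 × 4/3 ≈ 10.667 mg/L.
Steady-state trough Cmin,ss = Cmax,ss·f ≈ 10.667 × 0.25 ≈ 2.667 mg/L.

2.7 mg/L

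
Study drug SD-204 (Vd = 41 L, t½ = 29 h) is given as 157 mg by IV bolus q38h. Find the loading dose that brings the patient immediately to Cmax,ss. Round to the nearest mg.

263 mg

f = (1/2)^(38/29) ≈ 0.403224; accumulation ratio R = 1/(1−f) ≈ 1.67567.
Loading dose to hit Cmax,ss on first dose: D_load = D_maint·R ≈ 157 × 1.67567 ≈ 263.08 mg.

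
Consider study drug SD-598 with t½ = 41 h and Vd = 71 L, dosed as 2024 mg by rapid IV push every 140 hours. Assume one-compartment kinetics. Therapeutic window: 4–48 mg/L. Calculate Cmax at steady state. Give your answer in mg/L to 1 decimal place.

31.5 mg/L

k = ln2/t½ = ln2/41 ≈ 0.016906 h⁻¹; fraction remaining f = e^(−kτ) = e^(−0.016906×140) ≈ 0.0938.
At steady state, accumulation factor R = 1/(1 − e^(−kτ)) ≈ 1.1035.
Single-dose peak C₀ = D/Vd = 2024/71 ≈ 28.507 mg/L.
Steady-state peak Cmax,ss = C₀·R ≈ 28.507 × 1.1035 ≈ 31.457 mg/L.
Peak 31.5 mg/L vs MTC 48 mg/L: below toxic threshold.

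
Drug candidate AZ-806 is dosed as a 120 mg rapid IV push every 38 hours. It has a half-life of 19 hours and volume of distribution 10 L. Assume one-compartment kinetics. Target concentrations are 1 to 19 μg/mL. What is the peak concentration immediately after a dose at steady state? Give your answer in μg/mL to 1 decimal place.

16.0 μg/mL

τ = 38 h = 2 half-lives, so f = (1/2)^2 = 0.25.
At steady state, R = 1/(1 − 0.25) = 4/3.
Single-dose peak C₀ = D/Vd = 120/10 = 12 μg/mL.
Steady-state peak Cmax,ss = C₀·R = 12 × 4/3 ≈ 16.000 μg/mL.
Peak 16.0 μg/mL vs MTC 19 μg/mL: below toxic threshold.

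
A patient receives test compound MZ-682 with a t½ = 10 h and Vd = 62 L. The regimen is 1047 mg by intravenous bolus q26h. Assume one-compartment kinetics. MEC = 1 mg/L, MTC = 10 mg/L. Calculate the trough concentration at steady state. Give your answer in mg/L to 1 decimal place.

Over one 26-h interval, 26/10 ≈ 2.6 half-lives elapse, leaving f ≈ 0.1649 of each dose.
At steady state, accumulation factor R = 1/(1 − e^(−kτ)) ≈ 1.1975.
Single-dose peak C₀ = D/Vd = 1047/62 ≈ 16.887 mg/L.
Steady-state peak Cmax,ss = C₀·R ≈ 16.887 × 1.1975 ≈ 20.222 mg/L.
One interval later, Cmin,ss = Cmax,ss·e^(−kτ) ≈ 20.222 × 0.1649 ≈ 3.335 mg/L.
Trough 3.3 mg/L vs MEC 1 mg/L: adequate.

3.3 mg/L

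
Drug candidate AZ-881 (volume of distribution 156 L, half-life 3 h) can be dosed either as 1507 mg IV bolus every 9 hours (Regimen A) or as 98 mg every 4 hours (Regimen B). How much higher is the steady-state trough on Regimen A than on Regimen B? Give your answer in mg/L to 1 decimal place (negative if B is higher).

1.0 mg/L

Regimen A: f = (1/2)^(9/3) ≈ 0.1250; Cmin,ss = (1507/156)·f/(1−f) ≈ 1.380 mg/L.
Regimen B: f = (1/2)^(4/3) ≈ 0.3969; Cmin,ss = (98/156)·f/(1−f) ≈ 0.413 mg/L.
Difference ≈ 1.380 − 0.413 ≈ 0.967 mg/L.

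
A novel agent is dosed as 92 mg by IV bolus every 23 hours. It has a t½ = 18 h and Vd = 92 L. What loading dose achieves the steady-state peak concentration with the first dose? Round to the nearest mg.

f = (1/2)^(23/18) ≈ 0.412430; accumulation ratio R = 1/(1−f) ≈ 1.70192.
Loading dose to hit Cmax,ss on first dose: D_load = D_maint·R ≈ 92 × 1.70192 ≈ 156.58 mg.

157 mg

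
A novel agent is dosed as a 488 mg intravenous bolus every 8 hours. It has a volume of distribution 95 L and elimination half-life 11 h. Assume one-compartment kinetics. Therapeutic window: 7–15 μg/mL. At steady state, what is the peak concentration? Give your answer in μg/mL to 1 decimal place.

13.0 μg/mL

k = ln2/t½ = ln2/11 ≈ 0.063013 h⁻¹; fraction remaining f = e^(−kτ) = e^(−0.063013×8) ≈ 0.6040.
At steady state, accumulation factor R = 1/(1 − e^(−kτ)) ≈ 2.5253.
Each bolus raises the concentration by D/Vd = 488/95 ≈ 5.137 μg/mL.
Steady-state peak Cmax,ss = C₀·R ≈ 5.137 × 2.5253 ≈ 12.972 μg/mL.
Peak 13.0 μg/mL vs MTC 15 μg/mL: below toxic threshold.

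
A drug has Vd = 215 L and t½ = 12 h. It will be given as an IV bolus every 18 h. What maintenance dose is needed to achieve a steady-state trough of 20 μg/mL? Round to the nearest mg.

7862 mg

τ/t½ = 18/12 ≈ 1.5, so f = (1/2)^(18/12) ≈ 0.353553.
Cmin,ss = (D/Vd)·f/(1−f), so D = Cmin,ss·Vd·(1−f)/f.
D = 20 × 215 × (1−f)/f ≈ 20 × 215 × 1.82843 ≈ 7862.25 mg.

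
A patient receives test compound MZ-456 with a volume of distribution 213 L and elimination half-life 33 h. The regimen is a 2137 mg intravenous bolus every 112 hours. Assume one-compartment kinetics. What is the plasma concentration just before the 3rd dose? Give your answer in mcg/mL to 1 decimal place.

f = (1/2)^(τ/t½) = (1/2)^(112/33) ≈ 0.0951.
C₀ = D/Vd = 2137/213 ≈ 10.033 mcg/mL.
Before the 3rd dose, 2 doses have been given. Superposition: Cmin = C₀·(f + f²).
≈ 10.033 × (0.0951 + 0.0090) ≈ 10.033 × 0.1041 ≈ 1.044 mcg/mL.

1.0 mcg/mL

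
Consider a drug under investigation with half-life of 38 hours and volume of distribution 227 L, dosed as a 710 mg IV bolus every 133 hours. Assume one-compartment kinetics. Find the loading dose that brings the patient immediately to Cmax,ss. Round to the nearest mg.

f = (1/2)^(133/38) ≈ 0.088388; accumulation ratio R = 1/(1−f) ≈ 1.09696.
Loading dose to hit Cmax,ss on first dose: D_load = D_maint·R ≈ 710 × 1.09696 ≈ 778.84 mg.

779 mg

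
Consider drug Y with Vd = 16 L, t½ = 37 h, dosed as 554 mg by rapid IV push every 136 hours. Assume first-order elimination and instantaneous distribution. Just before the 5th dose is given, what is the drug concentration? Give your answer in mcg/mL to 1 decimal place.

f = (1/2)^(τ/t½) = (1/2)^(136/37) ≈ 0.0783.
C₀ = D/Vd = 554/16 ≈ 34.625 mcg/mL.
Before the 5th dose, 4 doses have been given. Superposition: Cmin = C₀·(f + f² + … + f^4).
≈ 34.625 × (0.0783 + 0.0061 + 0.0005 + 0.0000) ≈ 34.625 × 0.0849 ≈ 2.940 mcg/mL.

2.9 mcg/mL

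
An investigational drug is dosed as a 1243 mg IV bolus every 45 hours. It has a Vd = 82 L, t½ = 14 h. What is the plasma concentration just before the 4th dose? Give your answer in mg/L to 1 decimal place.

1.8 mg/L

f = (1/2)^(τ/t½) = (1/2)^(45/14) ≈ 0.1077.
C₀ = D/Vd = 1243/82 ≈ 15.159 mg/L.
Before the 4th dose, 3 doses have been given. Superposition: Cmin = C₀·(f + f² + … + f^3).
≈ 15.159 × (0.1077 + 0.0116 + 0.0012) ≈ 15.159 × 0.1205 ≈ 1.827 mg/L.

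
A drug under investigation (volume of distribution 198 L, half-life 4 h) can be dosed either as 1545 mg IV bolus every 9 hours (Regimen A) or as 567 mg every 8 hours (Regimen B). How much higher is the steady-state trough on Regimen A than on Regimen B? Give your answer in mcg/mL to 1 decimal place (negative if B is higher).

1.1 mcg/mL

Regimen A: f = (1/2)^(9/4) ≈ 0.2102; Cmin,ss = (1545/198)·f/(1−f) ≈ 2.077 mcg/mL.
Regimen B: f = (1/2)^(8/4) ≈ 0.2500; Cmin,ss = (567/198)·f/(1−f) ≈ 0.955 mcg/mL.
Difference ≈ 2.077 − 0.955 ≈ 1.122 mcg/mL.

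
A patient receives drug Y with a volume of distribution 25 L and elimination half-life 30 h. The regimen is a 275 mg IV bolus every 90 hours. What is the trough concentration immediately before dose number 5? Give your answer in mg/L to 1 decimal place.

f = (1/2)^(τ/t½) = (1/2)^(90/30) ≈ 0.1250.
C₀ = D/Vd = 275/25 ≈ 11.000 mg/L.
Before the 5th dose, 4 doses have been given. Superposition: Cmin = C₀·(f + f² + … + f^4).
≈ 11.000 × (0.1250 + 0.0156 + 0.0020 + 0.0002) ≈ 11.000 × 0.1428 ≈ 1.571 mg/L.

1.6 mg/L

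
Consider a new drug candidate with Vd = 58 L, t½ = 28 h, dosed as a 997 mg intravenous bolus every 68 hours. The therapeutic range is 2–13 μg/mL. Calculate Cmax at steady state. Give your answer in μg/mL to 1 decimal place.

21.1 μg/mL

τ/t½ = 68/28 ≈ 2.4286, so fraction remaining f = (1/2)^(68/28) ≈ 0.1857.
Accumulation ratio R = 1/(1 − f) ≈ 1/0.8143 ≈ 1.2280.
Each bolus raises the concentration by D/Vd = 997/58 ≈ 17.190 μg/mL.
Steady-state peak Cmax,ss = C₀·R ≈ 17.190 × 1.2280 ≈ 21.109 μg/mL.
Peak 21.1 μg/mL vs MTC 13 μg/mL: exceeds toxic threshold.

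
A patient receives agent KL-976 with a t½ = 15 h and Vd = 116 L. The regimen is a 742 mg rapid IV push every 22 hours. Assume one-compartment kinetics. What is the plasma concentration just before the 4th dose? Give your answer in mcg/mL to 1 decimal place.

3.5 mcg/mL

f = (1/2)^(τ/t½) = (1/2)^(22/15) ≈ 0.3618.
C₀ = D/Vd = 742/116 ≈ 6.397 mcg/mL.
Before the 4th dose, 3 doses have been given. Superposition: Cmin = C₀·(f + f² + … + f^3).
≈ 6.397 × (0.3618 + 0.1309 + 0.0474) ≈ 6.397 × 0.5401 ≈ 3.455 mcg/mL.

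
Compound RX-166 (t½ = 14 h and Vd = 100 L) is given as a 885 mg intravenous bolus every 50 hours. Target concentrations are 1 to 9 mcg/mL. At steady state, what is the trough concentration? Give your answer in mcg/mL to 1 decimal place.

Over one 50-h interval, 50/14 ≈ 3.5714 half-lives elapse, leaving f ≈ 0.0841 of each dose.
Accumulation ratio R = 1/(1 − f) ≈ 1/0.9159 ≈ 1.0918.
Single-dose peak C₀ = D/Vd = 885/100 ≈ 8.850 mcg/mL.
Cmax,ss = C₀/(1 − f) ≈ 8.850/0.9159 ≈ 9.663 mcg/mL.
One interval later, Cmin,ss = Cmax,ss·e^(−kτ) ≈ 9.663 × 0.0841 ≈ 0.813 mcg/mL.
Trough 0.8 mcg/mL vs MEC 1 mcg/mL: subtherapeutic.

0.8 mcg/mL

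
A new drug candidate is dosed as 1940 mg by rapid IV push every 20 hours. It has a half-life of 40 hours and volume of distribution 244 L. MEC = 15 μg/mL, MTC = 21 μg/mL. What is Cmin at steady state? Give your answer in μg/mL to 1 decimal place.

19.2 μg/mL

τ/t½ = 20/40 ≈ 0.5, so fraction remaining f = (1/2)^(20/40) ≈ 0.7071.
Accumulation ratio R = 1/(1 − f) ≈ 1/0.2929 ≈ 3.4141.
Each bolus raises the concentration by D/Vd = 1940/244 ≈ 7.951 μg/mL.
Cmax,ss = C₀/(1 − f) ≈ 7.951/0.2929 ≈ 27.146 μg/mL.
One interval later, Cmin,ss = Cmax,ss·e^(−kτ) ≈ 27.146 × 0.7071 ≈ 19.195 μg/mL.
Trough 19.2 μg/mL vs MEC 15 μg/mL: adequate.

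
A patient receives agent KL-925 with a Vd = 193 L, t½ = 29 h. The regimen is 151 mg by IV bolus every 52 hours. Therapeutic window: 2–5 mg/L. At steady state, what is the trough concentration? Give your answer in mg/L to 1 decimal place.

Over one 52-h interval, 52/29 ≈ 1.7931 half-lives elapse, leaving f ≈ 0.2886 of each dose.
At steady state, accumulation factor R = 1/(1 − e^(−kτ)) ≈ 1.4057.
Single-dose peak C₀ = D/Vd = 151/193 ≈ 0.782 mg/L.
Steady-state peak Cmax,ss = C₀·R ≈ 0.782 × 1.4057 ≈ 1.099 mg/L.
Steady-state trough Cmin,ss = Cmax,ss·f ≈ 1.099 × 0.2886 ≈ 0.317 mg/L.
Trough 0.3 mg/L vs MEC 2 mg/L: subtherapeutic.

0.3 mg/L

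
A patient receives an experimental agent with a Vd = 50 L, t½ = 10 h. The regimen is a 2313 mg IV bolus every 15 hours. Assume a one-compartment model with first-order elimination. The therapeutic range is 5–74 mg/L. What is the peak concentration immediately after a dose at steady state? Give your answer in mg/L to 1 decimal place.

τ/t½ = 15/10 ≈ 1.5, so fraction remaining f = (1/2)^(15/10) ≈ 0.3536.
At steady state, accumulation factor R = 1/(1 − e^(−kτ)) ≈ 1.5470.
Each bolus raises the concentration by D/Vd = 2313/50 ≈ 46.260 mg/L.
Steady-state peak Cmax,ss = C₀·R ≈ 46.260 × 1.5470 ≈ 71.564 mg/L.
Peak 71.6 mg/L vs MTC 74 mg/L: below toxic threshold.

71.6 mg/L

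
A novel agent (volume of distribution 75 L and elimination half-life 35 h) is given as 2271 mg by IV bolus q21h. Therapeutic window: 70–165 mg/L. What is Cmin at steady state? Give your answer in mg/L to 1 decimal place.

k = ln2/t½ = ln2/35 ≈ 0.019804 h⁻¹; fraction remaining f = e^(−kτ) = e^(−0.019804×21) ≈ 0.6598.
Single-dose peak C₀ = D/Vd = 2271/75 ≈ 30.280 mg/L.
Steady-state trough Cmin,ss = C₀·f/(1−f) ≈ 30.280 × 0.6598/0.3402 ≈ 58.726 mg/L.
Trough 58.7 mg/L vs MEC 70 mg/L: subtherapeutic.

58.7 mg/L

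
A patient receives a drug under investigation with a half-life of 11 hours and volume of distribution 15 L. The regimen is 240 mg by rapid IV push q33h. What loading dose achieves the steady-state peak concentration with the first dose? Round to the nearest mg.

274 mg

f = (1/2)^(33/11) ≈ 0.125000; accumulation ratio R = 1/(1−f) ≈ 1.14286.
Loading dose to hit Cmax,ss on first dose: D_load = D_maint·R ≈ 240 × 1.14286 ≈ 274.29 mg.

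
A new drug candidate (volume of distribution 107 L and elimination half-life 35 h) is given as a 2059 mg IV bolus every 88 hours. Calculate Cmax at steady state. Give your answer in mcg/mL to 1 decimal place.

23.3 mcg/mL

τ/t½ = 88/35 ≈ 2.5143, so fraction remaining f = (1/2)^(88/35) ≈ 0.1750.
Accumulation ratio R = 1/(1 − f) ≈ 1/0.8250 ≈ 1.2121.
Single-dose peak C₀ = D/Vd = 2059/107 ≈ 19.243 mcg/mL.
Steady-state peak Cmax,ss = C₀·R ≈ 19.243 × 1.2121 ≈ 23.324 mcg/mL.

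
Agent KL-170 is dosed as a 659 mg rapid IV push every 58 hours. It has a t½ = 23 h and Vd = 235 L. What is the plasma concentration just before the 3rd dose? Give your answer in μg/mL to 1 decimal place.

0.6 μg/mL

f = (1/2)^(τ/t½) = (1/2)^(58/23) ≈ 0.1741.
C₀ = D/Vd = 659/235 ≈ 2.804 μg/mL.
Before the 3rd dose, 2 doses have been given. Superposition: Cmin = C₀·(f + f²).
≈ 2.804 × (0.1741 + 0.0303) ≈ 2.804 × 0.2044 ≈ 0.573 μg/mL.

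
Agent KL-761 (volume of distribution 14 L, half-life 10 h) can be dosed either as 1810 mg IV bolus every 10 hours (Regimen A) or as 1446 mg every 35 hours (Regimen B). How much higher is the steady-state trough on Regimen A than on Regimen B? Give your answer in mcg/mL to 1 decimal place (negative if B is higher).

119.3 mcg/mL

Regimen A: f = (1/2)^(10/10) ≈ 0.5000; Cmin,ss = (1810/14)·f/(1−f) ≈ 129.286 mcg/mL.
Regimen B: f = (1/2)^(35/10) ≈ 0.0884; Cmin,ss = (1446/14)·f/(1−f) ≈ 10.016 mcg/mL.
Difference ≈ 129.286 − 10.016 ≈ 119.270 mcg/mL.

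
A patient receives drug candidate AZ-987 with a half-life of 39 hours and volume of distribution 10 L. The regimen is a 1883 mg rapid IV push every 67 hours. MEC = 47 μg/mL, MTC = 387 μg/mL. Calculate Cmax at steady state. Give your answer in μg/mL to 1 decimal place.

k = ln2/t½ = ln2/39 ≈ 0.017773 h⁻¹; fraction remaining f = e^(−kτ) = e^(−0.017773×67) ≈ 0.3040.
Accumulation ratio R = 1/(1 − f) ≈ 1/0.6960 ≈ 1.4368.
Single-dose peak C₀ = D/Vd = 1883/10 ≈ 188.300 μg/mL.
Cmax,ss = C₀/(1 − f) ≈ 188.300/0.6960 ≈ 270.546 μg/mL.
Peak 270.5 μg/mL vs MTC 387 μg/mL: below toxic threshold.

270.5 μg/mL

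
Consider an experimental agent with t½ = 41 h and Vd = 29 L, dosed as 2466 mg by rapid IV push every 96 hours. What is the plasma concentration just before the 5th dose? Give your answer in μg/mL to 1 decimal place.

f = (1/2)^(τ/t½) = (1/2)^(96/41) ≈ 0.1973.
C₀ = D/Vd = 2466/29 ≈ 85.034 μg/mL.
Before the 5th dose, 4 doses have been given. Superposition: Cmin = C₀·(f + f² + … + f^4).
≈ 85.034 × (0.1973 + 0.0389 + 0.0077 + 0.0015) ≈ 85.034 × 0.2454 ≈ 20.867 μg/mL.

20.9 μg/mL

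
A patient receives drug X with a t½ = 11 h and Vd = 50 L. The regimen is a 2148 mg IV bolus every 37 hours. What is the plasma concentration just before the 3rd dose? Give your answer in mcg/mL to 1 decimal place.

4.6 mcg/mL

f = (1/2)^(τ/t½) = (1/2)^(37/11) ≈ 0.0972.
C₀ = D/Vd = 2148/50 ≈ 42.960 mcg/mL.
Before the 3rd dose, 2 doses have been given. Superposition: Cmin = C₀·(f + f²).
≈ 42.960 × (0.0972 + 0.0094) ≈ 42.960 × 0.1066 ≈ 4.580 mcg/mL.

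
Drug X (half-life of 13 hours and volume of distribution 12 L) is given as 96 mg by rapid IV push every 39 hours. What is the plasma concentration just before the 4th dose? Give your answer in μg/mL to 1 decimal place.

f = (1/2)^(τ/t½) = (1/2)^(39/13) ≈ 0.1250.
C₀ = D/Vd = 96/12 ≈ 8.000 μg/mL.
Before the 4th dose, 3 doses have been given. Superposition: Cmin = C₀·(f + f² + … + f^3).
≈ 8.000 × (0.1250 + 0.0156 + 0.0020) ≈ 8.000 × 0.1426 ≈ 1.141 μg/mL.

1.1 μg/mL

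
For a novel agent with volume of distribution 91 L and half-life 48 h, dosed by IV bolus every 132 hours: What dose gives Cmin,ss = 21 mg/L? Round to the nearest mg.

τ/t½ = 132/48 ≈ 2.75, so f = (1/2)^(132/48) ≈ 0.148651.
Cmin,ss = (D/Vd)·f/(1−f), so D = Cmin,ss·Vd·(1−f)/f.
D = 21 × 91 × (1−f)/f ≈ 21 × 91 × 5.72717 ≈ 10944.62 mg.

10945 mg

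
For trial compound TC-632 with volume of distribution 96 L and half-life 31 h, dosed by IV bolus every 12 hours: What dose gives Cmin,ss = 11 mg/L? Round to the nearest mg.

τ/t½ = 12/31 ≈ 0.3871, so f = (1/2)^(12/31) ≈ 0.764667.
Cmin,ss = (D/Vd)·f/(1−f), so D = Cmin,ss·Vd·(1−f)/f.
D = 11 × 96 × (1−f)/f ≈ 11 × 96 × 0.30776 ≈ 324.99 mg.

325 mg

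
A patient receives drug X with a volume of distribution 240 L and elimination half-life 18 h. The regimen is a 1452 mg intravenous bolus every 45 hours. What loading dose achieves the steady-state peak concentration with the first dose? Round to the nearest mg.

1764 mg

f = (1/2)^(45/18) ≈ 0.176777; accumulation ratio R = 1/(1−f) ≈ 1.21474.
Loading dose to hit Cmax,ss on first dose: D_load = D_maint·R ≈ 1452 × 1.21474 ≈ 1763.80 mg.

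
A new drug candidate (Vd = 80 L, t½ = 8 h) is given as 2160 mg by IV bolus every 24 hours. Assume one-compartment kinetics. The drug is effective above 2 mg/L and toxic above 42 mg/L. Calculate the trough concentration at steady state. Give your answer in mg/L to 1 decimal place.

3.9 mg/L

The dosing interval is 3 half-lives, so f = 2^(−3) = 0.125.
At steady state, R = 1/(1 − 0.125) = 8/7.
Single-dose peak C₀ = D/Vd = 2160/80 = 27 mg/L.
Steady-state peak Cmax,ss = C₀·R = 27 × 8/7 ≈ 30.857 mg/L.
Steady-state trough Cmin,ss = Cmax,ss·f ≈ 30.857 × 0.125 ≈ 3.857 mg/L.
Trough 3.9 mg/L vs MEC 2 mg/L: adequate.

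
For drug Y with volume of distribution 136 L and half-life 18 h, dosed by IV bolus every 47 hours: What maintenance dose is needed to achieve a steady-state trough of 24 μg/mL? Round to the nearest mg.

τ/t½ = 47/18 ≈ 2.6111, so f = (1/2)^(47/18) ≈ 0.163673.
Cmin,ss = (D/Vd)·f/(1−f), so D = Cmin,ss·Vd·(1−f)/f.
D = 24 × 136 × (1−f)/f ≈ 24 × 136 × 5.10974 ≈ 16678.19 mg.

16678 mg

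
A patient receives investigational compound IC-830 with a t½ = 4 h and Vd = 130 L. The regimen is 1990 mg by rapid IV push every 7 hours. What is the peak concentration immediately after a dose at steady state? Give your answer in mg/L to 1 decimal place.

k = ln2/t½ = ln2/4 ≈ 0.173287 h⁻¹; fraction remaining f = e^(−kτ) = e^(−0.173287×7) ≈ 0.2973.
At steady state, accumulation factor R = 1/(1 − e^(−kτ)) ≈ 1.4231.
Each bolus raises the concentration by D/Vd = 1990/130 ≈ 15.308 mg/L.
Cmax,ss = C₀/(1 − f) ≈ 15.308/0.7027 ≈ 21.785 mg/L.

21.8 mg/L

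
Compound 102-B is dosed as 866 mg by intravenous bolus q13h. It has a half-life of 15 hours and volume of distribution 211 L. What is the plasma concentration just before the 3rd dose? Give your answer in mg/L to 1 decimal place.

f = (1/2)^(τ/t½) = (1/2)^(13/15) ≈ 0.5484.
C₀ = D/Vd = 866/211 ≈ 4.104 mg/L.
Before the 3rd dose, 2 doses have been given. Superposition: Cmin = C₀·(f + f²).
≈ 4.104 × (0.5484 + 0.3007) ≈ 4.104 × 0.8491 ≈ 3.485 mg/L.

3.5 mg/L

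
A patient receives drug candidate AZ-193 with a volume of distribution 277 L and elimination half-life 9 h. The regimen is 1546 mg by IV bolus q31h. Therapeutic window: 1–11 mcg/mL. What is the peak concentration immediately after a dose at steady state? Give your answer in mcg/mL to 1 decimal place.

τ/t½ = 31/9 ≈ 3.4444, so fraction remaining f = (1/2)^(31/9) ≈ 0.0919.
At steady state, accumulation factor R = 1/(1 − e^(−kτ)) ≈ 1.1012.
Each bolus raises the concentration by D/Vd = 1546/277 ≈ 5.581 mcg/mL.
Steady-state peak Cmax,ss = C₀·R ≈ 5.581 × 1.1012 ≈ 6.146 mcg/mL.
Peak 6.1 mcg/mL vs MTC 11 mcg/mL: below toxic threshold.

6.1 mcg/mL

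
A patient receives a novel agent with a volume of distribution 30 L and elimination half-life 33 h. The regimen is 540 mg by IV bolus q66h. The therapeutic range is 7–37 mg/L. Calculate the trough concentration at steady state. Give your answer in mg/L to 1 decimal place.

6.0 mg/L

The dosing interval is 2 half-lives, so f = 2^(−2) = 0.25.
Accumulation ratio R = 1/(1 − f) = 1/0.75 = 4/3.
Single-dose peak C₀ = D/Vd = 540/30 = 18 mg/L.
Steady-state peak Cmax,ss = C₀·R = 18 × 4/3 ≈ 24.000 mg/L.
Steady-state trough Cmin,ss = Cmax,ss·f ≈ 24.000 × 0.25 ≈ 6.000 mg/L.
Trough 6.0 mg/L vs MEC 7 mg/L: subtherapeutic.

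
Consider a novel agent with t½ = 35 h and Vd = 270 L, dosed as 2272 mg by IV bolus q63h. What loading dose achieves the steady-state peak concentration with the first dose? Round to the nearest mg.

3187 mg

f = (1/2)^(63/35) ≈ 0.287175; accumulation ratio R = 1/(1−f) ≈ 1.40287.
Loading dose to hit Cmax,ss on first dose: D_load = D_maint·R ≈ 2272 × 1.40287 ≈ 3187.32 mg.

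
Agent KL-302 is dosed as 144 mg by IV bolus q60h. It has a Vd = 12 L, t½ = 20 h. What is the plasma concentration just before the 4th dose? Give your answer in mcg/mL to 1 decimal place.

f = (1/2)^(τ/t½) = (1/2)^(60/20) ≈ 0.1250.
C₀ = D/Vd = 144/12 ≈ 12.000 mcg/mL.
Before the 4th dose, 3 doses have been given. Superposition: Cmin = C₀·(f + f² + … + f^3).
≈ 12.000 × (0.1250 + 0.0156 + 0.0020) ≈ 12.000 × 0.1426 ≈ 1.711 mcg/mL.

1.7 mcg/mL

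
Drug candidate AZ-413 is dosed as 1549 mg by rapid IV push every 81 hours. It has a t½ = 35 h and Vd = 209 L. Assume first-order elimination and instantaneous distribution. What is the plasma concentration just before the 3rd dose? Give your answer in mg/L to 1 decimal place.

1.8 mg/L

f = (1/2)^(τ/t½) = (1/2)^(81/35) ≈ 0.2011.
C₀ = D/Vd = 1549/209 ≈ 7.411 mg/L.
Before the 3rd dose, 2 doses have been given. Superposition: Cmin = C₀·(f + f²).
≈ 7.411 × (0.2011 + 0.0404) ≈ 7.411 × 0.2415 ≈ 1.790 mg/L.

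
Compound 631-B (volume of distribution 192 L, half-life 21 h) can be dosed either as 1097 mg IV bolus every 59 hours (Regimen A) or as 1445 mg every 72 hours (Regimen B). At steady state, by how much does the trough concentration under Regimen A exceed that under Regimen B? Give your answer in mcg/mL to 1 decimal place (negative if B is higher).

0.2 mcg/mL

Regimen A: f = (1/2)^(59/21) ≈ 0.1426; Cmin,ss = (1097/192)·f/(1−f) ≈ 0.950 mcg/mL.
Regimen B: f = (1/2)^(72/21) ≈ 0.0929; Cmin,ss = (1445/192)·f/(1−f) ≈ 0.771 mcg/mL.
Difference ≈ 0.950 − 0.771 ≈ 0.179 mcg/mL.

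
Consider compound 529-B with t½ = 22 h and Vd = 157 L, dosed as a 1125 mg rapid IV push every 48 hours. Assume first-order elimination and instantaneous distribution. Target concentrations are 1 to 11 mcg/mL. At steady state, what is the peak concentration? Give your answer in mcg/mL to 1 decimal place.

9.2 mcg/mL

τ/t½ = 48/22 ≈ 2.1818, so fraction remaining f = (1/2)^(48/22) ≈ 0.2204.
At steady state, accumulation factor R = 1/(1 − e^(−kτ)) ≈ 1.2827.
Single-dose peak C₀ = D/Vd = 1125/157 ≈ 7.166 mcg/mL.
Cmax,ss = C₀/(1 − f) ≈ 7.166/0.7796 ≈ 9.192 mcg/mL.
Peak 9.2 mcg/mL vs MTC 11 mcg/mL: below toxic threshold.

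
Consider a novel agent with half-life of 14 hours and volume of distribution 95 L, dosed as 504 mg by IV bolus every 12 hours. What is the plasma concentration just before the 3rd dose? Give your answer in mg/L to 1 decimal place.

4.5 mg/L

f = (1/2)^(τ/t½) = (1/2)^(12/14) ≈ 0.5520.
C₀ = D/Vd = 504/95 ≈ 5.305 mg/L.
Before the 3rd dose, 2 doses have been given. Superposition: Cmin = C₀·(f + f²).
≈ 5.305 × (0.5520 + 0.3047) ≈ 5.305 × 0.8567 ≈ 4.545 mg/L.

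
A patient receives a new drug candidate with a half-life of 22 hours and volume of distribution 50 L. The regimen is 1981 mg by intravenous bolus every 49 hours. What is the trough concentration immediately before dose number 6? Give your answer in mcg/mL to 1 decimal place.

10.8 mcg/mL

f = (1/2)^(τ/t½) = (1/2)^(49/22) ≈ 0.2136.
C₀ = D/Vd = 1981/50 ≈ 39.620 mcg/mL.
Before the 6th dose, 5 doses have been given. Superposition: Cmin = C₀·(f + f² + … + f^5).
≈ 39.620 × (0.2136 + 0.0456 + 0.0097 + 0.0021 + 0.0004) ≈ 39.620 × 0.2714 ≈ 10.753 mcg/mL.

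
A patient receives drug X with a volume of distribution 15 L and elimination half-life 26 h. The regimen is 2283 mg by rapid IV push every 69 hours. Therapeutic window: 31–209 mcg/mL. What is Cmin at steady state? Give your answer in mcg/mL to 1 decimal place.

28.8 mcg/mL

k = ln2/t½ = ln2/26 ≈ 0.026660 h⁻¹; fraction remaining f = e^(−kτ) = e^(−0.026660×69) ≈ 0.1589.
Accumulation ratio R = 1/(1 − f) ≈ 1/0.8411 ≈ 1.1889.
Single-dose peak C₀ = D/Vd = 2283/15 ≈ 152.200 mcg/mL.
Cmax,ss = C₀/(1 − f) ≈ 152.200/0.8411 ≈ 180.954 mcg/mL.
Steady-state trough Cmin,ss = Cmax,ss·f ≈ 180.954 × 0.1589 ≈ 28.754 mcg/mL.
Trough 28.8 mcg/mL vs MEC 31 mcg/mL: subtherapeutic.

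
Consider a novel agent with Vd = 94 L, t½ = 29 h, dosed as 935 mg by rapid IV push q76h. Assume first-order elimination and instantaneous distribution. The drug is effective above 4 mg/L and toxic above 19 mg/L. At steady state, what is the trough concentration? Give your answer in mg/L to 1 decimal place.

k = ln2/t½ = ln2/29 ≈ 0.023902 h⁻¹; fraction remaining f = e^(−kτ) = e^(−0.023902×76) ≈ 0.1626.
Each bolus raises the concentration by D/Vd = 935/94 ≈ 9.947 mg/L.
Steady-state trough Cmin,ss = C₀·f/(1−f) ≈ 9.947 × 0.1626/0.8374 ≈ 1.931 mg/L.
Trough 1.9 mg/L vs MEC 4 mg/L: subtherapeutic.

1.9 mg/L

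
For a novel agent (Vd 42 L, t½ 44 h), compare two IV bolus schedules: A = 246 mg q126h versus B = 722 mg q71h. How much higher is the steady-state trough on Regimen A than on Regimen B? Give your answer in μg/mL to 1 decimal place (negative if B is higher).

Regimen A: f = (1/2)^(126/44) ≈ 0.1374; Cmin,ss = (246/42)·f/(1−f) ≈ 0.933 μg/mL.
Regimen B: f = (1/2)^(71/44) ≈ 0.3268; Cmin,ss = (722/42)·f/(1−f) ≈ 8.345 μg/mL.
Difference ≈ 0.933 − 8.345 ≈ -7.412 μg/mL.

-7.4 μg/mL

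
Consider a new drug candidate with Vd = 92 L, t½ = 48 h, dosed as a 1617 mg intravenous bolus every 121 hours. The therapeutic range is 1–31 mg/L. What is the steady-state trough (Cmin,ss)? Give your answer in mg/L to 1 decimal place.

3.7 mg/L

τ/t½ = 121/48 ≈ 2.5208, so fraction remaining f = (1/2)^(121/48) ≈ 0.1742.
Accumulation ratio R = 1/(1 − f) ≈ 1/0.8258 ≈ 1.2109.
Single-dose peak C₀ = D/Vd = 1617/92 ≈ 17.576 mg/L.
Cmax,ss = C₀/(1 − f) ≈ 17.576/0.8258 ≈ 21.284 mg/L.
One interval later, Cmin,ss = Cmax,ss·e^(−kτ) ≈ 21.284 × 0.1742 ≈ 3.708 mg/L.
Trough 3.7 mg/L vs MEC 1 mg/L: adequate.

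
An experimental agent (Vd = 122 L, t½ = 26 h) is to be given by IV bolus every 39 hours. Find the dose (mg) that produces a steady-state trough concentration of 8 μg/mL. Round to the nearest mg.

τ/t½ = 39/26 ≈ 1.5, so f = (1/2)^(39/26) ≈ 0.353553.
Cmin,ss = (D/Vd)·f/(1−f), so D = Cmin,ss·Vd·(1−f)/f.
D = 8 × 122 × (1−f)/f ≈ 8 × 122 × 1.82843 ≈ 1784.55 mg.

1785 mg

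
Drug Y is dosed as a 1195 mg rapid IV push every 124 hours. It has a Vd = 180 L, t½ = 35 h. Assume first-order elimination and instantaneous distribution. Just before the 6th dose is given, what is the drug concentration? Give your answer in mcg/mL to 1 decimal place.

f = (1/2)^(τ/t½) = (1/2)^(124/35) ≈ 0.0858.
C₀ = D/Vd = 1195/180 ≈ 6.639 mcg/mL.
Before the 6th dose, 5 doses have been given. Superposition: Cmin = C₀·(f + f² + … + f^5).
≈ 6.639 × (0.0858 + 0.0074 + 0.0006 + 0.0001 + 0.0000) ≈ 6.639 × 0.0939 ≈ 0.623 mcg/mL.

0.6 mcg/mL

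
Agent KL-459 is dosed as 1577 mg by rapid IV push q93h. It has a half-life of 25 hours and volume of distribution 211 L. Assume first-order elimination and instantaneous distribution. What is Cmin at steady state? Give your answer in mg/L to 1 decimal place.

Over one 93-h interval, 93/25 ≈ 3.72 half-lives elapse, leaving f ≈ 0.0759 of each dose.
At steady state, accumulation factor R = 1/(1 − e^(−kτ)) ≈ 1.0821.
Single-dose peak C₀ = D/Vd = 1577/211 ≈ 7.474 mg/L.
Steady-state peak Cmax,ss = C₀·R ≈ 7.474 × 1.0821 ≈ 8.088 mg/L.
Steady-state trough Cmin,ss = Cmax,ss·f ≈ 8.088 × 0.0759 ≈ 0.614 mg/L.

0.6 mg/L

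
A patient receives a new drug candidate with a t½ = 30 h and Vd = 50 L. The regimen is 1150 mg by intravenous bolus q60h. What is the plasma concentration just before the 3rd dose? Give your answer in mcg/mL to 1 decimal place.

7.2 mcg/mL

f = (1/2)^(τ/t½) = (1/2)^(60/30) ≈ 0.2500.
C₀ = D/Vd = 1150/50 ≈ 23.000 mcg/mL.
Before the 3rd dose, 2 doses have been given. Superposition: Cmin = C₀·(f + f²).
≈ 23.000 × (0.2500 + 0.0625) ≈ 23.000 × 0.3125 ≈ 7.188 mcg/mL.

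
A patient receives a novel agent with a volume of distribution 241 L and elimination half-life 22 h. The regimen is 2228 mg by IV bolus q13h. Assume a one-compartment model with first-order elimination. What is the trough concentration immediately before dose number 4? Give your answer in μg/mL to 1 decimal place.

12.9 μg/mL

f = (1/2)^(τ/t½) = (1/2)^(13/22) ≈ 0.6639.
C₀ = D/Vd = 2228/241 ≈ 9.245 μg/mL.
Before the 4th dose, 3 doses have been given. Superposition: Cmin = C₀·(f + f² + … + f^3).
≈ 9.245 × (0.6639 + 0.4408 + 0.2926) ≈ 9.245 × 1.3973 ≈ 12.918 μg/mL.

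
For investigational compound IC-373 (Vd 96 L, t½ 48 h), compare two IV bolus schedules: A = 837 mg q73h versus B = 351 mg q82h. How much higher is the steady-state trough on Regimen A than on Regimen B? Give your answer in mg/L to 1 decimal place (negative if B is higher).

Regimen A: f = (1/2)^(73/48) ≈ 0.3485; Cmin,ss = (837/96)·f/(1−f) ≈ 4.664 mg/L.
Regimen B: f = (1/2)^(82/48) ≈ 0.3060; Cmin,ss = (351/96)·f/(1−f) ≈ 1.612 mg/L.
Difference ≈ 4.664 − 1.612 ≈ 3.052 mg/L.

3.1 mg/L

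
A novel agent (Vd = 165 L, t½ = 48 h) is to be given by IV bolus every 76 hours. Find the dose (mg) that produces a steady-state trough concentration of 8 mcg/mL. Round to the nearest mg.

2636 mg

τ/t½ = 76/48 ≈ 1.5833, so f = (1/2)^(76/48) ≈ 0.333710.
Cmin,ss = (D/Vd)·f/(1−f), so D = Cmin,ss·Vd·(1−f)/f.
D = 8 × 165 × (1−f)/f ≈ 8 × 165 × 1.99661 ≈ 2635.53 mg.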